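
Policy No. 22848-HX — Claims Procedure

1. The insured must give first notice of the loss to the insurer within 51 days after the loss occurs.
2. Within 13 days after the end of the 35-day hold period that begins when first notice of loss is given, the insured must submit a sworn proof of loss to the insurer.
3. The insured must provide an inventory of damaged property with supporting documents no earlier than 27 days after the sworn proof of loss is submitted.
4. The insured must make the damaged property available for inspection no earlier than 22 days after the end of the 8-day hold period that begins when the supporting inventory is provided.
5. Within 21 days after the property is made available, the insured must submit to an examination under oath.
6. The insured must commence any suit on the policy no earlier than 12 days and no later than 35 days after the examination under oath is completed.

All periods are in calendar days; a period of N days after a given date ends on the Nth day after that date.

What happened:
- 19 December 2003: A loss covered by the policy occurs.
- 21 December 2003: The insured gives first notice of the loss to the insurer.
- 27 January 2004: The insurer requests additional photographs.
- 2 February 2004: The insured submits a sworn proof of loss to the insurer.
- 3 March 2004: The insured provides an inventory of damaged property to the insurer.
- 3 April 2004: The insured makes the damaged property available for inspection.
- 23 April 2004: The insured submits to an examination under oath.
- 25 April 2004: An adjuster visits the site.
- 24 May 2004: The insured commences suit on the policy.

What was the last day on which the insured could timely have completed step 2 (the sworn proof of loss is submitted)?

7 February 2004

First notice of loss is given on 21 December 2003; the 35-day hold period therefore ends 25 January 2004, and step 2 runs from that date. 13 days after 25 January 2004 is 7 February 2004.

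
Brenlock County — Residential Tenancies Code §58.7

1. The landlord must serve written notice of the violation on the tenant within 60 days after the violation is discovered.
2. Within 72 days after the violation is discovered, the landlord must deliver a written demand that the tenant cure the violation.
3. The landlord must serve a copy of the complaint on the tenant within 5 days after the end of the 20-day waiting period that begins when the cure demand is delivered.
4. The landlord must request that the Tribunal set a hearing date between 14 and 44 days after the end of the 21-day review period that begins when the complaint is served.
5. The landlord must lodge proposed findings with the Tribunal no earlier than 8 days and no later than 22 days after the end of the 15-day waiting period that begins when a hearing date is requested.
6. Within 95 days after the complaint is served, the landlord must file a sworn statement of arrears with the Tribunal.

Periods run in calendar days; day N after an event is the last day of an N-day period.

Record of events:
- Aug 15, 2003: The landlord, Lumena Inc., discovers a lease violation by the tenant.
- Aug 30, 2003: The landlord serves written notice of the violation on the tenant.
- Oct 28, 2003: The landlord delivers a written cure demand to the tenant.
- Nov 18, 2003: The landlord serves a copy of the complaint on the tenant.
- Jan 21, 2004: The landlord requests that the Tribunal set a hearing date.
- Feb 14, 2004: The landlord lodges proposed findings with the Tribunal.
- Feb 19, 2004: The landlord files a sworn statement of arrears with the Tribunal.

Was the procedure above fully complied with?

No

Step 1: 60 days after Aug 15, 2003 (when the violation is discovered) is Oct 14, 2003; done Aug 30, 2003 — timely.
Step 2: 72 days after Aug 15, 2003 (when the violation is discovered) is Oct 26, 2003; Oct 28, 2003 misses that deadline by 2 days.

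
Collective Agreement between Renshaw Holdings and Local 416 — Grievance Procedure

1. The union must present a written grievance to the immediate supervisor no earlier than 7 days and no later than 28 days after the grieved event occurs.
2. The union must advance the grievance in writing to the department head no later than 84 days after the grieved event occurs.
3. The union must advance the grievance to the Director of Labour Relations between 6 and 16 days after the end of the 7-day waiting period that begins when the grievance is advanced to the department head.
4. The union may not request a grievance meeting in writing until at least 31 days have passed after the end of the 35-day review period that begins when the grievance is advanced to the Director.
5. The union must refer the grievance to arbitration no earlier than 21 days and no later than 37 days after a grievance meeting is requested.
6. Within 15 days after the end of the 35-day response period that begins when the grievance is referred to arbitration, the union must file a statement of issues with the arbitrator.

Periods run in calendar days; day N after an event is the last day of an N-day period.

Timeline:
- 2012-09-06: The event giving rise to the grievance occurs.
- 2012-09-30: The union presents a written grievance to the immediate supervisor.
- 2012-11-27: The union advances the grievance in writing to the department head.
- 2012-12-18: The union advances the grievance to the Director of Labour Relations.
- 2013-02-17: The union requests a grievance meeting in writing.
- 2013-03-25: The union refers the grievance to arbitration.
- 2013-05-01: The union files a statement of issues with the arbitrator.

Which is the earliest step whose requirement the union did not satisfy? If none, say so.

Step 4

Step 1 — 7 and 28 days from 2012-09-06 (when the grieved event occurs) are 2012-09-13 and 2012-10-04 respectively; done 2012-09-30, which is between those dates.
Step 2 — counting 84 days from 2012-09-06 (when the grieved event occurs) gives a deadline of 2012-11-29; done 2012-11-27 — timely.
Step 3 — 6 and 16 days from 2012-12-04 (end of the 7-day waiting period, which began when the grievance is advanced to the department head on 2012-11-27) are 2012-12-10 and 2012-12-20 respectively; done 2012-12-18, which is between those dates.
Step 4 — must wait 31 days from 2013-01-22 (end of the 35-day review period, which began when the grievance is advanced to the Director on 2012-12-18), so not before 2013-02-22; acted on 2013-02-17, 5 days prematurely.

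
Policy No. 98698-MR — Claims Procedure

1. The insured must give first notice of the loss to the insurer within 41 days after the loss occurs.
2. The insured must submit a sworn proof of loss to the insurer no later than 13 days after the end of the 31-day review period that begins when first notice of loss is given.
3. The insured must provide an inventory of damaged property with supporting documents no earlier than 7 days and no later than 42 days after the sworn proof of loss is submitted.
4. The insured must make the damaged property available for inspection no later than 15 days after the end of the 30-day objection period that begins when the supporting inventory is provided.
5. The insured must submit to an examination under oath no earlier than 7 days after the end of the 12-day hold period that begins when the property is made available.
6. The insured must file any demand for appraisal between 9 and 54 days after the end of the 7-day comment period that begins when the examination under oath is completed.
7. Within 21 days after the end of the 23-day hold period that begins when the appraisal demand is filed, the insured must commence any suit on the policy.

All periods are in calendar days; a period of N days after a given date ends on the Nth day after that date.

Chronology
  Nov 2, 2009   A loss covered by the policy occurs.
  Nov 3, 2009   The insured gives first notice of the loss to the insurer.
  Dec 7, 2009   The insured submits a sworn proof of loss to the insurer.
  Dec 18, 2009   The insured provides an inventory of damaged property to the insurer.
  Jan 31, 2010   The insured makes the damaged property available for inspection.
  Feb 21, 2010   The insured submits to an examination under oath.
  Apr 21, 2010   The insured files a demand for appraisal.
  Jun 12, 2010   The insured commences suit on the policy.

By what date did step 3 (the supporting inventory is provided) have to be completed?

Step 3 runs from Dec 7, 2009, when the sworn proof of loss is submitted. The window is 7–42 days after Dec 7, 2009; it closes on Jan 18, 2010.

Jan 18, 2010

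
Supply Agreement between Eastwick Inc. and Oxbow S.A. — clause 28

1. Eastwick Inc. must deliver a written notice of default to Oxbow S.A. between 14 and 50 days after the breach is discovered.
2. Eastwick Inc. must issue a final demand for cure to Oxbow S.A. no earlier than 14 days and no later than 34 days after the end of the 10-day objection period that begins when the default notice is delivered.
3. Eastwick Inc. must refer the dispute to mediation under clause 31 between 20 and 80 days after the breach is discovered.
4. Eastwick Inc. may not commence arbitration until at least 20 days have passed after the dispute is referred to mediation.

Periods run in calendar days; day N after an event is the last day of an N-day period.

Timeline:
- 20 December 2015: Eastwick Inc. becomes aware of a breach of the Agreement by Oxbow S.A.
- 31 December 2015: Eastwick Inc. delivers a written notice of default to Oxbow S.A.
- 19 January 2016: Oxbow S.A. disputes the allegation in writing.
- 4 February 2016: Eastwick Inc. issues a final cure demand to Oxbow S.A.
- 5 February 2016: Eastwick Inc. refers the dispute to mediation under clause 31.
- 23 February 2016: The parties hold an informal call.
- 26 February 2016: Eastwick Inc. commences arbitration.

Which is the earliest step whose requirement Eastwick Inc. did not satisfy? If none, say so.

(1) the permitted window runs from 20 December 2015 + 14 = 3 January 2016 to 20 December 2015 + 50 = 8 February 2016; 31 December 2015 is 3 days too early.
The analysis stops there.

Step 1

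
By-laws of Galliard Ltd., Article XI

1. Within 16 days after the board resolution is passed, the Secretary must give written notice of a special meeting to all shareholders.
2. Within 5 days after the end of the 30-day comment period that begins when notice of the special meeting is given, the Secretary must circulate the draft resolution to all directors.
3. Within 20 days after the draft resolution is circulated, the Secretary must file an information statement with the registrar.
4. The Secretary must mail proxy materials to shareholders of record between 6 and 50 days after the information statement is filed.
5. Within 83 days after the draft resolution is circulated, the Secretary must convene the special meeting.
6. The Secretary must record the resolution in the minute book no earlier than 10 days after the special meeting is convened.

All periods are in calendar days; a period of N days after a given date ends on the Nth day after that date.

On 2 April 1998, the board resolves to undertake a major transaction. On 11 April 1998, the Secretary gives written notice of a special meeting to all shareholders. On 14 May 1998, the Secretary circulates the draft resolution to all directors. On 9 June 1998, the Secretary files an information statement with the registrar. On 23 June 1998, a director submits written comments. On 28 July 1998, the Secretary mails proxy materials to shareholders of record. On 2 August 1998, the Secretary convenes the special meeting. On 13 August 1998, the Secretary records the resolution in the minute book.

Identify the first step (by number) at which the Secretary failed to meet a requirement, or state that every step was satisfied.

Step 1 — counting 16 days from 2 April 1998 (when the board resolution is passed) gives a deadline of 18 April 1998; done 11 April 1998 — timely.
Step 2 — counting 5 days from 11 May 1998 (end of the 30-day comment period, which began when notice of the special meeting is given on 11 April 1998) gives a deadline of 16 May 1998; 14 May 1998 is within that limit.
Step 3 — counting 20 days from 14 May 1998 (when the draft resolution is circulated) gives a deadline of 3 June 1998; 9 June 1998 misses that deadline by 6 days.

Step 3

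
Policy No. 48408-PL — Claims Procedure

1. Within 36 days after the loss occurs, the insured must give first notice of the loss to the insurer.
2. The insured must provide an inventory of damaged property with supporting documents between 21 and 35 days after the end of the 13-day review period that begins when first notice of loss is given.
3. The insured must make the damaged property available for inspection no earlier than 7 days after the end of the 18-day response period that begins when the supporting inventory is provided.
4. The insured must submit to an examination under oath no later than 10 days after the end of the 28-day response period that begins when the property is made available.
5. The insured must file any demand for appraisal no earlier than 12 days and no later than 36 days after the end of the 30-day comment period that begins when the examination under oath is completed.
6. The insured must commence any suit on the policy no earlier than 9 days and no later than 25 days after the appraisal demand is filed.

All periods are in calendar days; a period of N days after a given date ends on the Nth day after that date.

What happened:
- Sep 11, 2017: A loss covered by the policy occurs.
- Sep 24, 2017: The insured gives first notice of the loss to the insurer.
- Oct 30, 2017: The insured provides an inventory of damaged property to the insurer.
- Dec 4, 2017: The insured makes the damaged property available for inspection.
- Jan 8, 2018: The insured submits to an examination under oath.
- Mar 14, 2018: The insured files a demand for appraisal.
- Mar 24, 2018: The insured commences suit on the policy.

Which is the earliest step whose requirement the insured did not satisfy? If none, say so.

Step 1: 36 days after Sep 11, 2017 (when the loss occurs) is Oct 17, 2017; done Sep 24, 2017 — timely.
Step 2: the window is 21–35 days after Oct 7, 2017 (end of the 13-day review period, which began when first notice of loss is given on Sep 24, 2017), so Oct 28, 2017 through Nov 11, 2017; done Oct 30, 2017 — within the window.
Step 3: the earliest permitted date is 7 days after Nov 17, 2017 (end of the 18-day response period, which began when the supporting inventory is provided on Oct 30, 2017), i.e. Nov 24, 2017; Dec 4, 2017 is on or after that date.
Step 4: 10 days after Jan 1, 2018 (end of the 28-day response period, which began when the property is made available on Dec 4, 2017) is Jan 11, 2018; completed Jan 8, 2018, before the deadline.
Step 5: the window is 12–36 days after Feb 7, 2018 (end of the 30-day comment period, which began when the examination under oath is completed on Jan 8, 2018), so Feb 19, 2018 through Mar 15, 2018; Mar 14, 2018 falls inside that range.
Step 6: the window is 9–25 days after Mar 14, 2018 (when the appraisal demand is filed), so Mar 23, 2018 through Apr 8, 2018; done Mar 24, 2018, which is between those dates.

None — every step was satisfied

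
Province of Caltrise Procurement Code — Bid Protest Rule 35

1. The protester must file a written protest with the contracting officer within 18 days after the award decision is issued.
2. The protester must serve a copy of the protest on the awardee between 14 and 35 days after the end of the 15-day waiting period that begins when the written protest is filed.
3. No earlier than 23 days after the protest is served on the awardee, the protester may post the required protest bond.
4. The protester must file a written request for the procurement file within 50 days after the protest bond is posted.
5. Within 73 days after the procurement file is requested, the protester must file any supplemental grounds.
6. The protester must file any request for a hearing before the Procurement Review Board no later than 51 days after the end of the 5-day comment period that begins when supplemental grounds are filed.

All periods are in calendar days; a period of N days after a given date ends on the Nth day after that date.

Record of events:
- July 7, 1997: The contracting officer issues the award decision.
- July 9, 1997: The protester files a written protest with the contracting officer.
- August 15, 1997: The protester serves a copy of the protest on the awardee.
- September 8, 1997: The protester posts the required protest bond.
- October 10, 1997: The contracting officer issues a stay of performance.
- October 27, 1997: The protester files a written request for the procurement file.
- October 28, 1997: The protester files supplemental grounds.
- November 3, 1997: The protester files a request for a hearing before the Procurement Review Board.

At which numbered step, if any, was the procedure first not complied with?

None — every step was satisfied

Step 1: 18 days after July 7, 1997 (when the award decision is issued) is July 25, 1997; completed July 9, 1997, before the deadline.
Step 2: the window is 14–35 days after July 24, 1997 (end of the 15-day waiting period, which began when the written protest is filed on July 9, 1997), so August 7, 1997 through August 28, 1997; August 15, 1997 falls inside that range.
Step 3: the earliest permitted date is 23 days after August 15, 1997 (when the protest is served on the awardee), i.e. September 7, 1997; done September 8, 1997 — permitted.
Step 4: 50 days after September 8, 1997 (when the protest bond is posted) is October 28, 1997; October 27, 1997 is within that limit.
Step 5: 73 days after October 27, 1997 (when the procurement file is requested) is January 8, 1998; done October 28, 1997 — timely.
Step 6: 51 days after November 2, 1997 (end of the 5-day comment period, which began when supplemental grounds are filed on October 28, 1997) is December 23, 1997; done November 3, 1997 — timely.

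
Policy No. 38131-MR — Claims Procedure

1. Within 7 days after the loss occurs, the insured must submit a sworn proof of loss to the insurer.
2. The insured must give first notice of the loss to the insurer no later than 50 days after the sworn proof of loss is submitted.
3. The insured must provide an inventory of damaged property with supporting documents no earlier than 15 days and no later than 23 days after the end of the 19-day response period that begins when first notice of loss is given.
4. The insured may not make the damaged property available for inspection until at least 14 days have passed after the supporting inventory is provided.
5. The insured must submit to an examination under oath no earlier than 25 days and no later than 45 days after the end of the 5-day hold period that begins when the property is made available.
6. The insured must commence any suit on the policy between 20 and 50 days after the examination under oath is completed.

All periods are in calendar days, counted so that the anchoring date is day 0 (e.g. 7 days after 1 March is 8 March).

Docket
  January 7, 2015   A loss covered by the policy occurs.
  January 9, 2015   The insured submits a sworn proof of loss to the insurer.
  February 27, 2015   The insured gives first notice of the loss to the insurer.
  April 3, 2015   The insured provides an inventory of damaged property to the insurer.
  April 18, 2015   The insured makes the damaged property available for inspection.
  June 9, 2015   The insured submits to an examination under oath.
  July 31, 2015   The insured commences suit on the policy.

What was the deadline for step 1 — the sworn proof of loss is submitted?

January 14, 2015

Step 1 runs from January 7, 2015, when the loss occurs. 7 days after January 7, 2015 is January 14, 2015.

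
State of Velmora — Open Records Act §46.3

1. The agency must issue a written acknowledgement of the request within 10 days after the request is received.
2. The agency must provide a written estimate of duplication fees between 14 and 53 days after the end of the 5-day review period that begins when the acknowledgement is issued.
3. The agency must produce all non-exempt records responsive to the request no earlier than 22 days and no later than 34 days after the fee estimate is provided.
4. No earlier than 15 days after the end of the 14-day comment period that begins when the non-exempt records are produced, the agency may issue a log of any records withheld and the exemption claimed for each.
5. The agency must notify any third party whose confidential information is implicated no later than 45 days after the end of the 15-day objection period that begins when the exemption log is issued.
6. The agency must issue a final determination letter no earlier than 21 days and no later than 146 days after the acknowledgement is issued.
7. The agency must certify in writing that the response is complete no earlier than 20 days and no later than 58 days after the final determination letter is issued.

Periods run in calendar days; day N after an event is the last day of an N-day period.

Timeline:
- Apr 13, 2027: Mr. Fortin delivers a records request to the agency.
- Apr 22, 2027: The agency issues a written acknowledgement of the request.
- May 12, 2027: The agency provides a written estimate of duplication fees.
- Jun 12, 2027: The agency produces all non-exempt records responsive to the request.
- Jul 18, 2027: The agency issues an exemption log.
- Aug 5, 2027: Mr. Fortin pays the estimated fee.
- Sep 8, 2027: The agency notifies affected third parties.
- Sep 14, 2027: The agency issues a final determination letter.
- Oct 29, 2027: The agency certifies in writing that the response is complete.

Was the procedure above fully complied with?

Yes

Step 1 — counting 10 days from Apr 13, 2027 (when the request is received) gives a deadline of Apr 23, 2027; done Apr 22, 2027 — timely.
Step 2 — 14 and 53 days from Apr 27, 2027 (end of the 5-day review period, which began when the acknowledgement is issued on Apr 22, 2027) are May 11, 2027 and Jun 19, 2027 respectively; done May 12, 2027, which is between those dates.
Step 3 — 22 and 34 days from May 12, 2027 (when the fee estimate is provided) are Jun 3, 2027 and Jun 15, 2027 respectively; done Jun 12, 2027, which is between those dates.
Step 4 — must wait 15 days from Jun 26, 2027 (end of the 14-day comment period, which began when the non-exempt records are produced on Jun 12, 2027), so not before Jul 11, 2027; done Jul 18, 2027 — permitted.
Step 5 — counting 45 days from Aug 2, 2027 (end of the 15-day objection period, which began when the exemption log is issued on Jul 18, 2027) gives a deadline of Sep 16, 2027; done Sep 8, 2027 — timely.
Step 6 — 21 and 146 days from Apr 22, 2027 (when the acknowledgement is issued) are May 13, 2027 and Sep 15, 2027 respectively; Sep 14, 2027 falls inside that range.
Step 7 — 20 and 58 days from Sep 14, 2027 (when the final determination letter is issued) are Oct 4, 2027 and Nov 11, 2027 respectively; Oct 29, 2027 falls inside that range.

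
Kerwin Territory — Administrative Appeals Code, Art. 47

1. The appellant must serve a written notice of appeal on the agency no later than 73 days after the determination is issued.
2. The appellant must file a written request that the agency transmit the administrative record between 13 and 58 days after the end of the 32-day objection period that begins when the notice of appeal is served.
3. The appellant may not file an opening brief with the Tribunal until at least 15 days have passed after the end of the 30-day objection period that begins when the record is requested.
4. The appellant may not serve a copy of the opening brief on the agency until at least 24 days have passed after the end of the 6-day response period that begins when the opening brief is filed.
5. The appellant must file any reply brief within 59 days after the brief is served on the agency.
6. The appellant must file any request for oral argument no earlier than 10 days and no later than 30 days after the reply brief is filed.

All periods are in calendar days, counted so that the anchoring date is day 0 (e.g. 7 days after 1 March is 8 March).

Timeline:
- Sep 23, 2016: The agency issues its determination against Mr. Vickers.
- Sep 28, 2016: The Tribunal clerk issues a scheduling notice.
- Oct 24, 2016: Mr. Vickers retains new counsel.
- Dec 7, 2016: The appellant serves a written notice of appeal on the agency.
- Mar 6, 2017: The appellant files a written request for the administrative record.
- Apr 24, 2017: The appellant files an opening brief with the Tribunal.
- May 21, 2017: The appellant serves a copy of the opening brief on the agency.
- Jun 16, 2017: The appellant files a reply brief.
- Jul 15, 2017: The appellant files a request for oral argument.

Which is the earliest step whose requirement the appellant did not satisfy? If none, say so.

Step 1 — counting 73 days from Sep 23, 2016 (when the determination is issued) gives a deadline of Dec 5, 2016; not done until Dec 7, 2016, 2 days after the deadline.

Step 1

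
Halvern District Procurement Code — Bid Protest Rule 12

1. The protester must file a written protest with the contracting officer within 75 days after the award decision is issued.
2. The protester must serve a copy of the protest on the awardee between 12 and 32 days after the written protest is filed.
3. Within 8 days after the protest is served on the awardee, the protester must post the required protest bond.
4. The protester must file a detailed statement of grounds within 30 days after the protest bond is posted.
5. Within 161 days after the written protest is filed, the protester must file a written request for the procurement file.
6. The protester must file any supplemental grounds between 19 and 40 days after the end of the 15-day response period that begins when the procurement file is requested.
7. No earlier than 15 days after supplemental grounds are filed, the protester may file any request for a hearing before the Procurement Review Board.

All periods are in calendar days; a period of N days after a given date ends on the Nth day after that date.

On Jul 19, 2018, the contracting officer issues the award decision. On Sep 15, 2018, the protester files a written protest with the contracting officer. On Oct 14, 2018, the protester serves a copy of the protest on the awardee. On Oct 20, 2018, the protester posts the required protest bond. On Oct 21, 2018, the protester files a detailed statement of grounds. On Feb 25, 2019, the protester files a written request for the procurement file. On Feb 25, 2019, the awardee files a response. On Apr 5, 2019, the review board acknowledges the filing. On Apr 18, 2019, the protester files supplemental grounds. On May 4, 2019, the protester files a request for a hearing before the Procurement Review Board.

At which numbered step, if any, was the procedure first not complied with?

Step 5

(1) due by Jul 19, 2018 + 75 days = Oct 2, 2018; done Sep 15, 2018 — timely.
(2) the permitted window runs from Sep 15, 2018 + 12 = Sep 27, 2018 to Sep 15, 2018 + 32 = Oct 17, 2018; done Oct 14, 2018, which is between those dates.
(3) due by Oct 14, 2018 + 8 days = Oct 22, 2018; Oct 20, 2018 is within that limit.
(4) due by Oct 20, 2018 + 30 days = Nov 19, 2018; done Oct 21, 2018 — timely.
(5) due by Sep 15, 2018 + 161 days = Feb 23, 2019; done Feb 25, 2019 — 2 days late.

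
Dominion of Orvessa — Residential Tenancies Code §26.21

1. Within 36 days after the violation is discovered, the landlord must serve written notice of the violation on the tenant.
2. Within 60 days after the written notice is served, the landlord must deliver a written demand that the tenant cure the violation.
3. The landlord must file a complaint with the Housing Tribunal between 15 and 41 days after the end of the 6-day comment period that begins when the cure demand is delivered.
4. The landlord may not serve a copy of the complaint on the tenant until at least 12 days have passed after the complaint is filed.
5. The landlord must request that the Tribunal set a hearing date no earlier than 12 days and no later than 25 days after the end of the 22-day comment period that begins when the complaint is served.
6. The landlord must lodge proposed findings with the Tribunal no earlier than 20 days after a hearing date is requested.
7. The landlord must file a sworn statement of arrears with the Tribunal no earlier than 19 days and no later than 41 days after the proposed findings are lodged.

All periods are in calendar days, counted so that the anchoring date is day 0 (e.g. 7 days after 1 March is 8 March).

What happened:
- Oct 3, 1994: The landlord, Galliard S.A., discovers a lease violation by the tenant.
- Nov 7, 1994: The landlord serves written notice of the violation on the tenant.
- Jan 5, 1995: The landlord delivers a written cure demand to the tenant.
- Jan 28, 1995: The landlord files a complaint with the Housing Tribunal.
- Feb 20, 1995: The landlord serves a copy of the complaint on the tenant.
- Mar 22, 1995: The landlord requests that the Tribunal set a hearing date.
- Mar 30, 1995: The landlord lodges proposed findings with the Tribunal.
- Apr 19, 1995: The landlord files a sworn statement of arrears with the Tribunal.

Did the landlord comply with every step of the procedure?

Step 1: 36 days after Oct 3, 1994 (when the violation is discovered) is Nov 8, 1994; completed Nov 7, 1994, before the deadline.
Step 2: 60 days after Nov 7, 1994 (when the written notice is served) is Jan 6, 1995; Jan 5, 1995 is within that limit.
Step 3: the window is 15–41 days after Jan 11, 1995 (end of the 6-day comment period, which began when the cure demand is delivered on Jan 5, 1995), so Jan 26, 1995 through Feb 21, 1995; done Jan 28, 1995 — within the window.
Step 4: the earliest permitted date is 12 days after Jan 28, 1995 (when the complaint is filed), i.e. Feb 9, 1995; done Feb 20, 1995 — permitted.
Step 5: the window is 12–25 days after Mar 14, 1995 (end of the 22-day comment period, which began when the complaint is served on Feb 20, 1995), so Mar 26, 1995 through Apr 8, 1995; done Mar 22, 1995 — 4 days before the window opened.

No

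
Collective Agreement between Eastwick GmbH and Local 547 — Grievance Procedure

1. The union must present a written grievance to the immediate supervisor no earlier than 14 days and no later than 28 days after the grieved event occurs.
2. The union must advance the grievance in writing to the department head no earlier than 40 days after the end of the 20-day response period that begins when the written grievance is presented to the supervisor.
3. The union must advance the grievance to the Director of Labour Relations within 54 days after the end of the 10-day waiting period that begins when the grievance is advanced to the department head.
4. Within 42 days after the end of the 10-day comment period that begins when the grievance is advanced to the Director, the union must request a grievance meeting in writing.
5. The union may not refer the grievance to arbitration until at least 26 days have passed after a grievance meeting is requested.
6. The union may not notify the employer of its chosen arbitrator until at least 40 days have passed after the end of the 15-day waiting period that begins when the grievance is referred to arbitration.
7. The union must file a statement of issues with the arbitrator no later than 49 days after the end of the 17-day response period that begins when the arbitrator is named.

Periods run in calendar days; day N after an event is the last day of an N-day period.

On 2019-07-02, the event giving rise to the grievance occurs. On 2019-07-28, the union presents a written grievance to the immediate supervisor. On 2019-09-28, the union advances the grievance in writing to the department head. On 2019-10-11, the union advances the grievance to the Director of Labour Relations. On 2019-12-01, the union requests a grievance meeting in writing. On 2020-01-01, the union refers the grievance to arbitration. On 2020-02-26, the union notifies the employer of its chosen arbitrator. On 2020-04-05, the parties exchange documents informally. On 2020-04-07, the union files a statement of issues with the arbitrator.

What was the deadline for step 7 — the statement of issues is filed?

2020-05-02

The arbitrator is named on 2020-02-26; the 17-day response period therefore ends 2020-03-14, and step 7 runs from that date. 49 days after 2020-03-14 is 2020-05-02.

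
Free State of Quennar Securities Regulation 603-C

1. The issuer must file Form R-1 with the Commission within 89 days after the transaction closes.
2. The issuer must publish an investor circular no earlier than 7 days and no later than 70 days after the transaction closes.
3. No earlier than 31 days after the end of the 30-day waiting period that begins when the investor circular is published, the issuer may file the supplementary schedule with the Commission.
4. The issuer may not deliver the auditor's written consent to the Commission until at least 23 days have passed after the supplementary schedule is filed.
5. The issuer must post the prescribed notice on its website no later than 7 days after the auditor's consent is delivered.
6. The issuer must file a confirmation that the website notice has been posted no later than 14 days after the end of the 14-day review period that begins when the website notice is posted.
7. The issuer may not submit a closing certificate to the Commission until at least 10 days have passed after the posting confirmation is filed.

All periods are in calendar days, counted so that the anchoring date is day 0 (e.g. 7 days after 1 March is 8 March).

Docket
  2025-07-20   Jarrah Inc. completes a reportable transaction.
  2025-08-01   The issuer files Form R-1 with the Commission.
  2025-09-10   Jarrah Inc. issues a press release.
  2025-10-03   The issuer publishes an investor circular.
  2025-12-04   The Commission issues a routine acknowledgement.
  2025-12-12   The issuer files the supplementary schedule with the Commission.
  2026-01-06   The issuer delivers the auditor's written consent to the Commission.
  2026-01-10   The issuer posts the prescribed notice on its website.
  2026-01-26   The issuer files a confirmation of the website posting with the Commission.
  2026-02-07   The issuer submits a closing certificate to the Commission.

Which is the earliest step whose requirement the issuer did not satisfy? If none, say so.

Step 1: 89 days after 2025-07-20 (when the transaction closes) is 2025-10-17; done 2025-08-01 — timely.
Step 2: the window is 7–70 days after 2025-07-20 (when the transaction closes), so 2025-07-27 through 2025-09-28; 2025-10-03 is 5 days past the end of the window.
Later steps need not be reached.

Step 2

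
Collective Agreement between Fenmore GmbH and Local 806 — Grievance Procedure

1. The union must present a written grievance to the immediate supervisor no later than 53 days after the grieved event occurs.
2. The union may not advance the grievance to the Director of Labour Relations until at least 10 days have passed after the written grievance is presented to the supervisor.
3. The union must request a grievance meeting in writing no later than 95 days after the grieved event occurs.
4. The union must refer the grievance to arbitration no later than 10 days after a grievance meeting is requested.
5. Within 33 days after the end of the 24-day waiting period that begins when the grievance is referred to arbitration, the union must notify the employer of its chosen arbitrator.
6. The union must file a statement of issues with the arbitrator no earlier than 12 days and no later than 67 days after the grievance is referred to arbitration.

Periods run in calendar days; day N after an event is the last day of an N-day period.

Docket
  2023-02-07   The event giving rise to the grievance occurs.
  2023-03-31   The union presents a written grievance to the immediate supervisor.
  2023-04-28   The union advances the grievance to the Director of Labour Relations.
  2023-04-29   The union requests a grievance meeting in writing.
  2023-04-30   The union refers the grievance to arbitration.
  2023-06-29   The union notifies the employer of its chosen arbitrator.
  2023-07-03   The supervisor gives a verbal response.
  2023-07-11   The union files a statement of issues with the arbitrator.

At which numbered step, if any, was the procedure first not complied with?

Step 5

Step 1: 53 days after 2023-02-07 (when the grieved event occurs) is 2023-04-01; 2023-03-31 is within that limit.
Step 2: the earliest permitted date is 10 days after 2023-03-31 (when the written grievance is presented to the supervisor), i.e. 2023-04-10; done 2023-04-28 — permitted.
Step 3: 95 days after 2023-02-07 (when the grieved event occurs) is 2023-05-13; completed 2023-04-29, before the deadline.
Step 4: 10 days after 2023-04-29 (when a grievance meeting is requested) is 2023-05-09; 2023-04-30 is within that limit.
Step 5: 33 days after 2023-05-24 (end of the 24-day waiting period, which began when the grievance is referred to arbitration on 2023-04-30) is 2023-06-26; not done until 2023-06-29, 3 days after the deadline.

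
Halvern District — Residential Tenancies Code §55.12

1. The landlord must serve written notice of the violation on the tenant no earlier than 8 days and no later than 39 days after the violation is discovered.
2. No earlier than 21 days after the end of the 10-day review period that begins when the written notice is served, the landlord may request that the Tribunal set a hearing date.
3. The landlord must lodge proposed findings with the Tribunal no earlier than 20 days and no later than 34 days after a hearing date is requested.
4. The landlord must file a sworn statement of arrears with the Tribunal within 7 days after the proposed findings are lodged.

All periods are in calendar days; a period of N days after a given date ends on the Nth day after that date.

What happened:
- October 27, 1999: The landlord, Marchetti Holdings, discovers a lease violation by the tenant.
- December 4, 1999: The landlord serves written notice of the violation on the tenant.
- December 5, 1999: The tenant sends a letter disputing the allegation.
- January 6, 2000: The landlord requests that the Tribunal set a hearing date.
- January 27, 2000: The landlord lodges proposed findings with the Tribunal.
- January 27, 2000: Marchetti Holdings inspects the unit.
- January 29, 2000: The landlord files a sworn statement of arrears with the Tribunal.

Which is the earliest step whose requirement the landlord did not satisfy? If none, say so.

None — every step was satisfied

(1) the permitted window runs from October 27, 1999 + 8 = November 4, 1999 to October 27, 1999 + 39 = December 5, 1999; December 4, 1999 falls inside that range.
(2) permitted from December 14, 1999 + 21 days = January 4, 2000 onward; January 6, 2000 is on or after that date.
(3) the permitted window runs from January 6, 2000 + 20 = January 26, 2000 to January 6, 2000 + 34 = February 9, 2000; January 27, 2000 falls inside that range.
(4) due by January 27, 2000 + 7 days = February 3, 2000; January 29, 2000 is within that limit.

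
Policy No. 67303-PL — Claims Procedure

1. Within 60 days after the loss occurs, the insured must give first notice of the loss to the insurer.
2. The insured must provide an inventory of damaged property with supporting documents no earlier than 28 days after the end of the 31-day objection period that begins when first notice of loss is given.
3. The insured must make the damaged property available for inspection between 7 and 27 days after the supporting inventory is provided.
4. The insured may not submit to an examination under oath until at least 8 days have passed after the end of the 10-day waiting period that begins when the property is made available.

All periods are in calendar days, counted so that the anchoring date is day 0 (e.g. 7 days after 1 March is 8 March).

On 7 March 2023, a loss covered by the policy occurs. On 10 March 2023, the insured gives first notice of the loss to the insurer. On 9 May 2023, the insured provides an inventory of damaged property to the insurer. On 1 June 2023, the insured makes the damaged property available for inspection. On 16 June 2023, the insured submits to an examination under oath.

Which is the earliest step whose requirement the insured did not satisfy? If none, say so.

(1) due by 7 March 2023 + 60 days = 6 May 2023; completed 10 March 2023, before the deadline.
(2) permitted from 10 April 2023 + 28 days = 8 May 2023 onward; done 9 May 2023 — permitted.
(3) the permitted window runs from 9 May 2023 + 7 = 16 May 2023 to 9 May 2023 + 27 = 5 June 2023; 1 June 2023 falls inside that range.
(4) permitted from 11 June 2023 + 8 days = 19 June 2023 onward; done 16 June 2023 — 3 days too early.

Step 4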